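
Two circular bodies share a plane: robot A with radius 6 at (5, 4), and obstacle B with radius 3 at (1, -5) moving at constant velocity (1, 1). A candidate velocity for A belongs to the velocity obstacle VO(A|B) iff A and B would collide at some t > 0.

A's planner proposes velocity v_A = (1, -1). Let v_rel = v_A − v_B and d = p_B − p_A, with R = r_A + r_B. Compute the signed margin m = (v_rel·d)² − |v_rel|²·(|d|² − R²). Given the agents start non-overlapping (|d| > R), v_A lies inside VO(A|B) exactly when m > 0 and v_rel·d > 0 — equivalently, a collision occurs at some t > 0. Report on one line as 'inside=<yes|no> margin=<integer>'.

d = (-4, -9),  |d|² = 97;  R = 6+3 = 9,  c = 97−9² = 16
v_rel = (0, -2),  |v_rel|² = 4;  v_rel·d = (0)·(-4) + (-2)·(-9) = 18
4·t² − 36·t + 16 = 0  ⇒  m = 18² − 4·16 = 260
m = 260 > 0,  v_rel·d = 18 > 0  ⇒  inside

inside=yes margin=260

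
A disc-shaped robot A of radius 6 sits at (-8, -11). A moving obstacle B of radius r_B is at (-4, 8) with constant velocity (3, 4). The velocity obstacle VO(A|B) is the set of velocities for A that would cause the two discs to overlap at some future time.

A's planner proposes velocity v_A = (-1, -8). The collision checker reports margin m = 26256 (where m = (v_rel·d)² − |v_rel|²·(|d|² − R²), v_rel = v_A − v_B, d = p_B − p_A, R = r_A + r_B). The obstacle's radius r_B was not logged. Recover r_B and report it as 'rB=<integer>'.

m = 26256
d = (4, 19);  v_rel = (-4, -12),  |v_rel|² = 160
v_rel×d = (-4)·(19) − (-12)·(4) = -28
since m = R²·160 − (-28)²:  R² = (784 + 26256) / 160 = 169
R = √169 = 13  ⇒  r_B = 13 − 6 = 7

rB=7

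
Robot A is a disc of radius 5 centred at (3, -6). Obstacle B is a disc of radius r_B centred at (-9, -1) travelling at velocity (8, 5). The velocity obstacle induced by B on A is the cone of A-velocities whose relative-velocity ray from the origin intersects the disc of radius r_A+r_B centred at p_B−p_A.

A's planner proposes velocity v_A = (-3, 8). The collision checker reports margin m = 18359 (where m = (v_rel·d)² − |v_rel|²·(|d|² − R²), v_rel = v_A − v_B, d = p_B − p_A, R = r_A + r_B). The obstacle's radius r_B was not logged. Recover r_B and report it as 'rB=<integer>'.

m = 18359
d = (-12, 5);  v_rel = (-11, 3),  |v_rel|² = 130
v_rel×d = (-11)·(5) − (3)·(-12) = -19
since m = R²·130 − (-19)²:  R² = (361 + 18359) / 130 = 144
R = √144 = 12  ⇒  r_B = 12 − 5 = 7

rB=7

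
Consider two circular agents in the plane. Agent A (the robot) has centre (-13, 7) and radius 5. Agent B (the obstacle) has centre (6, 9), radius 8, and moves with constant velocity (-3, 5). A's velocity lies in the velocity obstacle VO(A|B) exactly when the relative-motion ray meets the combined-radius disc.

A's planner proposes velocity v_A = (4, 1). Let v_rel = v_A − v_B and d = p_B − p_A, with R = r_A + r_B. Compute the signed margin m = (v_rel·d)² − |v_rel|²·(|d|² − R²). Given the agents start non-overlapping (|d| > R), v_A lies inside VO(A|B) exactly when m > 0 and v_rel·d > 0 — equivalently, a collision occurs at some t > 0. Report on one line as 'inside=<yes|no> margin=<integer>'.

d = (19, 2),  |d|² = 365;  R = 5+8 = 13,  c = 365−13² = 196
v_rel = (7, -4),  |v_rel|² = 65;  v_rel·d = (7)·(19) + (-4)·(2) = 125
65·t² − 250·t + 196 = 0  ⇒  m = 125² − 65·196 = 2885
m = 2885 > 0,  v_rel·d = 125 > 0  ⇒  inside

inside=yes margin=2885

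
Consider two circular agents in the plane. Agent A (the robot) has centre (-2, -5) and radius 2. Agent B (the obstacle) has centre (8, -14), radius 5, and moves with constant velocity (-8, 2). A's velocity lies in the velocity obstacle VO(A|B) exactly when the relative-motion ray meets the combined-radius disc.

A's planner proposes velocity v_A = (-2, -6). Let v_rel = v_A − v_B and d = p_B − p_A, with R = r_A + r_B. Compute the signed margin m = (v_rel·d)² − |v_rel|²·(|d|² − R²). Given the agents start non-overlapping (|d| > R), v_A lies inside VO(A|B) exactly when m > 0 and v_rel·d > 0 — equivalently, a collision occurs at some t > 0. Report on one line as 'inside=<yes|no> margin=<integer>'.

d = (10, -9),  |d|² = 181;  R = 2+5 = 7,  c = 181−7² = 132
v_rel = (6, -8),  |v_rel|² = 100;  v_rel·d = (6)·(10) + (-8)·(-9) = 132
100·t² − 264·t + 132 = 0  ⇒  m = 132² − 100·132 = 4224
m = 4224 > 0,  v_rel·d = 132 > 0  ⇒  inside

inside=yes margin=4224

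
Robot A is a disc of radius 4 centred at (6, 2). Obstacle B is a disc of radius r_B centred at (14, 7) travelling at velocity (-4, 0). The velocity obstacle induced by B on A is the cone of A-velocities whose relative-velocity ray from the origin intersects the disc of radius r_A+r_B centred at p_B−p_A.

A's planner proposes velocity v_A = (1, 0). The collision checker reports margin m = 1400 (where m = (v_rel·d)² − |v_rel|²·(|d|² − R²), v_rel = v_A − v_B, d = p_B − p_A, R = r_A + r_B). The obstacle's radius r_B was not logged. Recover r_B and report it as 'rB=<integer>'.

m = 1400
d = (8, 5);  v_rel = (5, 0),  |v_rel|² = 25
v_rel×d = (5)·(5) − (0)·(8) = 25
since m = R²·25 − 25²:  R² = (625 + 1400) / 25 = 81
R = √81 = 9  ⇒  r_B = 9 − 4 = 5

rB=5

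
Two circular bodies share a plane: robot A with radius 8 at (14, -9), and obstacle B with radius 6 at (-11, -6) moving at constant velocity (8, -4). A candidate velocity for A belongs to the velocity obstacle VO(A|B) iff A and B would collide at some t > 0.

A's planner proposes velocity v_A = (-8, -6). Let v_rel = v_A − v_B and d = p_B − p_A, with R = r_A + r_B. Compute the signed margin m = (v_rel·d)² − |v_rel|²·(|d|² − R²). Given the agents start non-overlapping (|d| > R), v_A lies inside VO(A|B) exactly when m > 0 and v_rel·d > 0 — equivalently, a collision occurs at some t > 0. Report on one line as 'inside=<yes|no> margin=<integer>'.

d = (-25, 3),  |d|² = 634;  R = 8+6 = 14,  c = 634−14² = 438
v_rel = (-16, -2),  |v_rel|² = 260;  v_rel·d = (-16)·(-25) + (-2)·(3) = 394
260·t² − 788·t + 438 = 0  ⇒  m = 394² − 260·438 = 41356
m = 41356 > 0,  v_rel·d = 394 > 0  ⇒  inside

inside=yes margin=41356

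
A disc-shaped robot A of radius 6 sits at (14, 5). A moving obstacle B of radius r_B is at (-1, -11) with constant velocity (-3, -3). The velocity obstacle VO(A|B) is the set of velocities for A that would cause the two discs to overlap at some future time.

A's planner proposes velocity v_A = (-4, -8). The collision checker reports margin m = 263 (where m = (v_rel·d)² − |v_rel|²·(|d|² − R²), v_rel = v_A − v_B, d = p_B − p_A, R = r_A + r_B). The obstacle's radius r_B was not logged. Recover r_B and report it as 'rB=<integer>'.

m = 263
d = (-15, -16);  v_rel = (-1, -5),  |v_rel|² = 26
v_rel×d = (-1)·(-16) − (-5)·(-15) = -59
since m = R²·26 − (-59)²:  R² = (3481 + 263) / 26 = 144
R = √144 = 12  ⇒  r_B = 12 − 6 = 6

rB=6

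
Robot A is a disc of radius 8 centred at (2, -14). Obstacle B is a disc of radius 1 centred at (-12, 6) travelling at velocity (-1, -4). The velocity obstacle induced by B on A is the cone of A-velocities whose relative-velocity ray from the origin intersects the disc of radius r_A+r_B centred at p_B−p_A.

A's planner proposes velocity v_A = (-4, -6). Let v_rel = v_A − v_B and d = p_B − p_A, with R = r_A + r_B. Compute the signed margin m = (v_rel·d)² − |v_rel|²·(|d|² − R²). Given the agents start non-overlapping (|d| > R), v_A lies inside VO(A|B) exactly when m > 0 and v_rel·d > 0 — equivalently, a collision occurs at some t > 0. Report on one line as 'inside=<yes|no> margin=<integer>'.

d = (-14, 20),  |d|² = 596;  R = 8+1 = 9,  c = 596−9² = 515
v_rel = (-3, -2),  |v_rel|² = 13;  v_rel·d = (-3)·(-14) + (-2)·(20) = 2
13·t² − 4·t + 515 = 0  ⇒  m = 2² − 13·515 = -6691
m = -6691 < 0,  v_rel·d = 2 > 0  ⇒  outside

inside=no margin=-6691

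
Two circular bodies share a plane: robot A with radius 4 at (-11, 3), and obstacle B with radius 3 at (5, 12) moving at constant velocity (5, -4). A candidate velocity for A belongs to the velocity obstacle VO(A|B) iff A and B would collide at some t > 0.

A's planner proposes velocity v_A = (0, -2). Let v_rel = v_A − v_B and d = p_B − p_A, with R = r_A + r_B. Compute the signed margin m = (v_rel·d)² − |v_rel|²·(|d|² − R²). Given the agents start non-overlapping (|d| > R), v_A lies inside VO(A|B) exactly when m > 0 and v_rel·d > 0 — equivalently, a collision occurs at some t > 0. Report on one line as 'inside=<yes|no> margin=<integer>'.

d = (16, 9),  |d|² = 337;  R = 4+3 = 7,  c = 337−7² = 288
v_rel = (-5, 2),  |v_rel|² = 29;  v_rel·d = (-5)·(16) + (2)·(9) = -62
29·t² + 124·t + 288 = 0  ⇒  m = (-62)² − 29·288 = -4508
m = -4508 < 0,  v_rel·d = -62 < 0  ⇒  outside

inside=no margin=-4508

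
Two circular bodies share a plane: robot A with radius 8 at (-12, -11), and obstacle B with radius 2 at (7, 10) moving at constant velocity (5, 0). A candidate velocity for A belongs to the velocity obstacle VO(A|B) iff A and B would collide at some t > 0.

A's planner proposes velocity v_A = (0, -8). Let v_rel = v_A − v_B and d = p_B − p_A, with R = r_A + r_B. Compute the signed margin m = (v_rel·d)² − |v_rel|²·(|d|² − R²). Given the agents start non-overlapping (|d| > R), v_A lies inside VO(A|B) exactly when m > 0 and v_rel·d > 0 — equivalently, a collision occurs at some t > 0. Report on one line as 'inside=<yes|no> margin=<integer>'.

d = (19, 21),  |d|² = 802;  R = 8+2 = 10,  c = 802−10² = 702
v_rel = (-5, -8),  |v_rel|² = 89;  v_rel·d = (-5)·(19) + (-8)·(21) = -263
89·t² + 526·t + 702 = 0  ⇒  m = (-263)² − 89·702 = 6691
m = 6691 > 0,  v_rel·d = -263 < 0  ⇒  outside

inside=no margin=6691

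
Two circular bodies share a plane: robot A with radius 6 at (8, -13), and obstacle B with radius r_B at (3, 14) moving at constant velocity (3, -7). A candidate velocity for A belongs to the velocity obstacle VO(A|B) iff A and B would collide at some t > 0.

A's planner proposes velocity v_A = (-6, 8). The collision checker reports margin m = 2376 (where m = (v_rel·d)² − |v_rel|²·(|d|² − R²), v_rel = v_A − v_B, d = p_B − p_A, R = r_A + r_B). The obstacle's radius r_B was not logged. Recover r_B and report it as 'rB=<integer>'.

m = 2376
d = (-5, 27);  v_rel = (-9, 15),  |v_rel|² = 306
v_rel×d = (-9)·(27) − (15)·(-5) = -168
since m = R²·306 − (-168)²:  R² = (28224 + 2376) / 306 = 100
R = √100 = 10  ⇒  r_B = 10 − 6 = 4

rB=4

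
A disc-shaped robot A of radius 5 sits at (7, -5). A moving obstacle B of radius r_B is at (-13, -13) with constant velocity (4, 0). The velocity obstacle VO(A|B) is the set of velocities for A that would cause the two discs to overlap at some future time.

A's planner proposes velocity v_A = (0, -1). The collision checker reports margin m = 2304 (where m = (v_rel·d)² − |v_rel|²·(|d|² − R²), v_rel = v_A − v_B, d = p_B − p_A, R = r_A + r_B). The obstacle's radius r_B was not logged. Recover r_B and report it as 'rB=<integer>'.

m = 2304
d = (-20, -8);  v_rel = (-4, -1),  |v_rel|² = 17
v_rel×d = (-4)·(-8) − (-1)·(-20) = 12
since m = R²·17 − 12²:  R² = (144 + 2304) / 17 = 144
R = √144 = 12  ⇒  r_B = 12 − 5 = 7

rB=7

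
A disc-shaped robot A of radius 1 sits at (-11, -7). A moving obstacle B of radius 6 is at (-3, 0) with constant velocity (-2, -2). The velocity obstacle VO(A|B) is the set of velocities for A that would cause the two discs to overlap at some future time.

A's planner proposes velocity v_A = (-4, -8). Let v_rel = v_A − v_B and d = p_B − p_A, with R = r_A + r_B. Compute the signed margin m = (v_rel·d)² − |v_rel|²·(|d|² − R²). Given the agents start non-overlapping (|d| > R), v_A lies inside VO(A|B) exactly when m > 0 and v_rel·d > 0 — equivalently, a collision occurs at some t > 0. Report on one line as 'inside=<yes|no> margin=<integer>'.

d = (8, 7),  |d|² = 113;  R = 1+6 = 7,  c = 113−7² = 64
v_rel = (-2, -6),  |v_rel|² = 40;  v_rel·d = (-2)·(8) + (-6)·(7) = -58
40·t² + 116·t + 64 = 0  ⇒  m = (-58)² − 40·64 = 804
m = 804 > 0,  v_rel·d = -58 < 0  ⇒  outside

inside=no margin=804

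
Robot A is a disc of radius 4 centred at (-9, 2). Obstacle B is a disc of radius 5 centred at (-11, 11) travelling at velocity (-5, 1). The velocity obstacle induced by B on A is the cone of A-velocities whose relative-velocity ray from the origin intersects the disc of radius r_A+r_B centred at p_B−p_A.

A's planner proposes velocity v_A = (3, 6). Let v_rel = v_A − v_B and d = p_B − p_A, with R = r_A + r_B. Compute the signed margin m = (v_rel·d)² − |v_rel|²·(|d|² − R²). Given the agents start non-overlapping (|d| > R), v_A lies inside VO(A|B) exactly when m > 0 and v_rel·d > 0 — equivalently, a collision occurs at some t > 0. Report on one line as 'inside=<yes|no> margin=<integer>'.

d = (-2, 9),  |d|² = 85;  R = 4+5 = 9,  c = 85−9² = 4
v_rel = (8, 5),  |v_rel|² = 89;  v_rel·d = (8)·(-2) + (5)·(9) = 29
89·t² − 58·t + 4 = 0  ⇒  m = 29² − 89·4 = 485
m = 485 > 0,  v_rel·d = 29 > 0  ⇒  inside

inside=yes margin=485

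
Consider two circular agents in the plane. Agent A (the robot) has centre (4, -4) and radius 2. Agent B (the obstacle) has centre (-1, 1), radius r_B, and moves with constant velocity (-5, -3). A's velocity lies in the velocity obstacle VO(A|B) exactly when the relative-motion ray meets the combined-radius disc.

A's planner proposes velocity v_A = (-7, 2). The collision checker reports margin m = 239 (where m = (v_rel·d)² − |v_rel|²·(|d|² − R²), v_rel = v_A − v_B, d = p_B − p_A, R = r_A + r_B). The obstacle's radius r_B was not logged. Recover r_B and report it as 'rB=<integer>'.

m = 239
d = (-5, 5);  v_rel = (-2, 5),  |v_rel|² = 29
v_rel×d = (-2)·(5) − (5)·(-5) = 15
since m = R²·29 − 15²:  R² = (225 + 239) / 29 = 16
R = √16 = 4  ⇒  r_B = 4 − 2 = 2

rB=2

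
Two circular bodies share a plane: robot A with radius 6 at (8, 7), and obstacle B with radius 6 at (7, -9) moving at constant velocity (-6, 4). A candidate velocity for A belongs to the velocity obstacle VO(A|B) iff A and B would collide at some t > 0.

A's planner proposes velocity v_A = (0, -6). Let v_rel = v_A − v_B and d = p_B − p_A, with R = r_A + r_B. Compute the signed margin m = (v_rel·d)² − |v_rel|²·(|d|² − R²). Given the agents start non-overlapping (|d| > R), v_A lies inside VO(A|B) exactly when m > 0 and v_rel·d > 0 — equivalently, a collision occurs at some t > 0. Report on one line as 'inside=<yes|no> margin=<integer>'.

d = (-1, -16),  |d|² = 257;  R = 6+6 = 12,  c = 257−12² = 113
v_rel = (6, -10),  |v_rel|² = 136;  v_rel·d = (6)·(-1) + (-10)·(-16) = 154
136·t² − 308·t + 113 = 0  ⇒  m = 154² − 136·113 = 8348
m = 8348 > 0,  v_rel·d = 154 > 0  ⇒  inside

inside=yes margin=8348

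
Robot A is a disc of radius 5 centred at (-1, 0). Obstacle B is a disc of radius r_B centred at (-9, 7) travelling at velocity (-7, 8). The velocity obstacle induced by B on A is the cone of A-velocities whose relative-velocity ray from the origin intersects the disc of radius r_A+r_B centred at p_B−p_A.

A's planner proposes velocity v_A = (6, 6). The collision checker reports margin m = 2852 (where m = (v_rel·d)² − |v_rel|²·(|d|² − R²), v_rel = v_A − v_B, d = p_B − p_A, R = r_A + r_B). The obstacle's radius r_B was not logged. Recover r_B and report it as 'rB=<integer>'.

m = 2852
d = (-8, 7);  v_rel = (13, -2),  |v_rel|² = 173
v_rel×d = (13)·(7) − (-2)·(-8) = 75
since m = R²·173 − 75²:  R² = (5625 + 2852) / 173 = 49
R = √49 = 7  ⇒  r_B = 7 − 5 = 2

rB=2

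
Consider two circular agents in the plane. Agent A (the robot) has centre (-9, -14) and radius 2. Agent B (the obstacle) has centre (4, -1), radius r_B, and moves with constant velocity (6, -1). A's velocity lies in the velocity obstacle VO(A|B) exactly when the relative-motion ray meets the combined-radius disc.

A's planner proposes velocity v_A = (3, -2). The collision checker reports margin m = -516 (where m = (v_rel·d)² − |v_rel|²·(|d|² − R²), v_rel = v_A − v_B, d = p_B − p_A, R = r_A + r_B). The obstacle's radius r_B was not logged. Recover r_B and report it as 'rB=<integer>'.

m = -516
d = (13, 13);  v_rel = (-3, -1),  |v_rel|² = 10
v_rel×d = (-3)·(13) − (-1)·(13) = -26
since m = R²·10 − (-26)²:  R² = (676 + -516) / 10 = 16
R = √16 = 4  ⇒  r_B = 4 − 2 = 2

rB=2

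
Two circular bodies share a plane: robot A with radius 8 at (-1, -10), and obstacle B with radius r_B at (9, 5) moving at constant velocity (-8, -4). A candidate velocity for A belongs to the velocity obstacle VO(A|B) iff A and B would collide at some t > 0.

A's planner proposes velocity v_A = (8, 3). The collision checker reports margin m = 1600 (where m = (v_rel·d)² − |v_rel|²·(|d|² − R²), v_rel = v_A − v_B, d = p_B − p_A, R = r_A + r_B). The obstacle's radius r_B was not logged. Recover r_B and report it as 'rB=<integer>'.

m = 1600
d = (10, 15);  v_rel = (16, 7),  |v_rel|² = 305
v_rel×d = (16)·(15) − (7)·(10) = 170
since m = R²·305 − 170²:  R² = (28900 + 1600) / 305 = 100
R = √100 = 10  ⇒  r_B = 10 − 8 = 2

rB=2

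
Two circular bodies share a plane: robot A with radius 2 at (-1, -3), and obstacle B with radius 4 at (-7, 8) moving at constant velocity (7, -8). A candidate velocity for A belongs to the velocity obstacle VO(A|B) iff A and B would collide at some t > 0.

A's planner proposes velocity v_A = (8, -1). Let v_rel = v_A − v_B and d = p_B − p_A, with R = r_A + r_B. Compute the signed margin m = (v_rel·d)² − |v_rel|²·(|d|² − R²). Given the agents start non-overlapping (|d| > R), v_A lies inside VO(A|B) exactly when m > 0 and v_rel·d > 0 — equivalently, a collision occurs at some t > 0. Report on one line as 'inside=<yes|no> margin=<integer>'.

d = (-6, 11),  |d|² = 157;  R = 2+4 = 6,  c = 157−6² = 121
v_rel = (1, 7),  |v_rel|² = 50;  v_rel·d = (1)·(-6) + (7)·(11) = 71
50·t² − 142·t + 121 = 0  ⇒  m = 71² − 50·121 = -1009
m = -1009 < 0,  v_rel·d = 71 > 0  ⇒  outside

inside=no margin=-1009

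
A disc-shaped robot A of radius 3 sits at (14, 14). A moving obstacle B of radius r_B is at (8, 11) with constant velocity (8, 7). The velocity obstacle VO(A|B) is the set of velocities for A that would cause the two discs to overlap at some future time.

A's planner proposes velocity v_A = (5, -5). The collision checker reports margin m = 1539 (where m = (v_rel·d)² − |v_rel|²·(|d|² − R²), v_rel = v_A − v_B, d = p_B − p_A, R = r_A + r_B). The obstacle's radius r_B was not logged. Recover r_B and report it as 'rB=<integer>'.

m = 1539
d = (-6, -3);  v_rel = (-3, -12),  |v_rel|² = 153
v_rel×d = (-3)·(-3) − (-12)·(-6) = -63
since m = R²·153 − (-63)²:  R² = (3969 + 1539) / 153 = 36
R = √36 = 6  ⇒  r_B = 6 − 3 = 3

rB=3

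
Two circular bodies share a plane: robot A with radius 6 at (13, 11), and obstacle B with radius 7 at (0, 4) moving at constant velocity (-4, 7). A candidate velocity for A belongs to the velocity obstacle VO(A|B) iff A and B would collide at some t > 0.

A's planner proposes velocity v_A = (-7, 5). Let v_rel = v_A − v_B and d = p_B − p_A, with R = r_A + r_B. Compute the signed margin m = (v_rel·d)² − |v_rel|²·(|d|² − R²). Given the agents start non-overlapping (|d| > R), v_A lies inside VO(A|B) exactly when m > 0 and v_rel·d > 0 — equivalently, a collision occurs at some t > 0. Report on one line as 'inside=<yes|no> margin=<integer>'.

d = (-13, -7),  |d|² = 218;  R = 6+7 = 13,  c = 218−13² = 49
v_rel = (-3, -2),  |v_rel|² = 13;  v_rel·d = (-3)·(-13) + (-2)·(-7) = 53
13·t² − 106·t + 49 = 0  ⇒  m = 53² − 13·49 = 2172
m = 2172 > 0,  v_rel·d = 53 > 0  ⇒  inside

inside=yes margin=2172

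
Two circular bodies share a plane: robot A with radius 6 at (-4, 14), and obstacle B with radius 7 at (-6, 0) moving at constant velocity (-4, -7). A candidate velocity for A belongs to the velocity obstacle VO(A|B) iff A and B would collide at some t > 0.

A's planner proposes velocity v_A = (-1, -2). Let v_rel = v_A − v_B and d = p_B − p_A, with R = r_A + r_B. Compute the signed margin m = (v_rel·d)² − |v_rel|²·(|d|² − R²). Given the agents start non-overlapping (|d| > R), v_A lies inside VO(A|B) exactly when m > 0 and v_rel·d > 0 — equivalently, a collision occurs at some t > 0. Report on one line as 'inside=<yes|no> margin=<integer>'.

d = (-2, -14),  |d|² = 200;  R = 6+7 = 13,  c = 200−13² = 31
v_rel = (3, 5),  |v_rel|² = 34;  v_rel·d = (3)·(-2) + (5)·(-14) = -76
34·t² + 152·t + 31 = 0  ⇒  m = (-76)² − 34·31 = 4722
m = 4722 > 0,  v_rel·d = -76 < 0  ⇒  outside

inside=no margin=4722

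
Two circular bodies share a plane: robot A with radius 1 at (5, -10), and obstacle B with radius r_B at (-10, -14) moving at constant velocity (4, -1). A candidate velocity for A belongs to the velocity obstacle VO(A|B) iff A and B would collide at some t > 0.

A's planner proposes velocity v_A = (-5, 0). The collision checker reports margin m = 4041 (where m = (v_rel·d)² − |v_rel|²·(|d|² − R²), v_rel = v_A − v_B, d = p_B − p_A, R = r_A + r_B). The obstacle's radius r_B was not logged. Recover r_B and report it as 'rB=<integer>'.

m = 4041
d = (-15, -4);  v_rel = (-9, 1),  |v_rel|² = 82
v_rel×d = (-9)·(-4) − (1)·(-15) = 51
since m = R²·82 − 51²:  R² = (2601 + 4041) / 82 = 81
R = √81 = 9  ⇒  r_B = 9 − 1 = 8

rB=8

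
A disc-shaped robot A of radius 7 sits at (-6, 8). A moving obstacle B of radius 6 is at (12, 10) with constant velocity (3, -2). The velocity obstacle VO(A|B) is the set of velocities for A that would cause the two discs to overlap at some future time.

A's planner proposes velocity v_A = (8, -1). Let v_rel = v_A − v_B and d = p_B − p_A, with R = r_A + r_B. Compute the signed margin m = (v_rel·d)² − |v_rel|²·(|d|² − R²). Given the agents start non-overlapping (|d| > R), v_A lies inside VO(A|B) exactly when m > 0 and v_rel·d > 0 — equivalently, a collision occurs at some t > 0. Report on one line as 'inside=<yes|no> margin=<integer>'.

d = (18, 2),  |d|² = 328;  R = 7+6 = 13,  c = 328−13² = 159
v_rel = (5, 1),  |v_rel|² = 26;  v_rel·d = (5)·(18) + (1)·(2) = 92
26·t² − 184·t + 159 = 0  ⇒  m = 92² − 26·159 = 4330
m = 4330 > 0,  v_rel·d = 92 > 0  ⇒  inside

inside=yes margin=4330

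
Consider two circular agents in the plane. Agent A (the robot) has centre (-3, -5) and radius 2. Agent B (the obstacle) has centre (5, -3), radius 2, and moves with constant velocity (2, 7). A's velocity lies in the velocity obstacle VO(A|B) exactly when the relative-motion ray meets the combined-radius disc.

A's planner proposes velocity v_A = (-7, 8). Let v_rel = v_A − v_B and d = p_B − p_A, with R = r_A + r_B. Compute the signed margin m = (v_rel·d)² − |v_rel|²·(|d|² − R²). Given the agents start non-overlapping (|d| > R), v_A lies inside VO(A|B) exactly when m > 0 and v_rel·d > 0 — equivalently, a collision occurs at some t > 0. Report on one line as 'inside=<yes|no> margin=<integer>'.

d = (8, 2),  |d|² = 68;  R = 2+2 = 4,  c = 68−4² = 52
v_rel = (-9, 1),  |v_rel|² = 82;  v_rel·d = (-9)·(8) + (1)·(2) = -70
82·t² + 140·t + 52 = 0  ⇒  m = (-70)² − 82·52 = 636
m = 636 > 0,  v_rel·d = -70 < 0  ⇒  outside

inside=no margin=636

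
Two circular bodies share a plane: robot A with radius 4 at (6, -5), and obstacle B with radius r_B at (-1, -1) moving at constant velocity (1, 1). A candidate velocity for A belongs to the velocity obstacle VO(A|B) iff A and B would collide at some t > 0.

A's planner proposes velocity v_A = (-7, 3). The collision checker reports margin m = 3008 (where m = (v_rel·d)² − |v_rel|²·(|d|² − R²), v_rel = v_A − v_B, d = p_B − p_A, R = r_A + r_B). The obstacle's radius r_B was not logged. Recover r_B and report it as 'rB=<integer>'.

m = 3008
d = (-7, 4);  v_rel = (-8, 2),  |v_rel|² = 68
v_rel×d = (-8)·(4) − (2)·(-7) = -18
since m = R²·68 − (-18)²:  R² = (324 + 3008) / 68 = 49
R = √49 = 7  ⇒  r_B = 7 − 4 = 3

rB=3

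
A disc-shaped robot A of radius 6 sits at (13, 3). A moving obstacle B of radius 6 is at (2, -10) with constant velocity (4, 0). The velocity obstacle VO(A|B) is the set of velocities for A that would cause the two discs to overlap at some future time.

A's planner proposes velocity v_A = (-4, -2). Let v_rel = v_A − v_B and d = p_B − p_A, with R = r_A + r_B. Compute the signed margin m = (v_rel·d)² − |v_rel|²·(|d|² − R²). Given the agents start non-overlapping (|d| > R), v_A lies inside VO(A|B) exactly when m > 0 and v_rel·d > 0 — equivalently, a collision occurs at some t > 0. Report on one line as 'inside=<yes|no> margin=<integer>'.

d = (-11, -13),  |d|² = 290;  R = 6+6 = 12,  c = 290−12² = 146
v_rel = (-8, -2),  |v_rel|² = 68;  v_rel·d = (-8)·(-11) + (-2)·(-13) = 114
68·t² − 228·t + 146 = 0  ⇒  m = 114² − 68·146 = 3068
m = 3068 > 0,  v_rel·d = 114 > 0  ⇒  inside

inside=yes margin=3068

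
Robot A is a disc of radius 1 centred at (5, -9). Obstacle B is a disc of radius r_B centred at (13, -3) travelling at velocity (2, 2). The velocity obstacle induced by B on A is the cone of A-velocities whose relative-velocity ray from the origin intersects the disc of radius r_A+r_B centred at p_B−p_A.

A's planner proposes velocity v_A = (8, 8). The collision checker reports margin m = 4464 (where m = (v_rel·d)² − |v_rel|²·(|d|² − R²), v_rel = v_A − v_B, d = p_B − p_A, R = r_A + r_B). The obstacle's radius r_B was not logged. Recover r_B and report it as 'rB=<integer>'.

m = 4464
d = (8, 6);  v_rel = (6, 6),  |v_rel|² = 72
v_rel×d = (6)·(6) − (6)·(8) = -12
since m = R²·72 − (-12)²:  R² = (144 + 4464) / 72 = 64
R = √64 = 8  ⇒  r_B = 8 − 1 = 7

rB=7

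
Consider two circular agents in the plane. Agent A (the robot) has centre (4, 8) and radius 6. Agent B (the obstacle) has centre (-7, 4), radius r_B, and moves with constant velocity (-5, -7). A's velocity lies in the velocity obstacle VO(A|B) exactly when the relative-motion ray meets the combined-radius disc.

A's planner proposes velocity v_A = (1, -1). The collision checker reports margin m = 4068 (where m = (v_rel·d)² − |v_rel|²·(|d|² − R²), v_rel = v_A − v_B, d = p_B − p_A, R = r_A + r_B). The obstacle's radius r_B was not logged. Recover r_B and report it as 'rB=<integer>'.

m = 4068
d = (-11, -4);  v_rel = (6, 6),  |v_rel|² = 72
v_rel×d = (6)·(-4) − (6)·(-11) = 42
since m = R²·72 − 42²:  R² = (1764 + 4068) / 72 = 81
R = √81 = 9  ⇒  r_B = 9 − 6 = 3

rB=3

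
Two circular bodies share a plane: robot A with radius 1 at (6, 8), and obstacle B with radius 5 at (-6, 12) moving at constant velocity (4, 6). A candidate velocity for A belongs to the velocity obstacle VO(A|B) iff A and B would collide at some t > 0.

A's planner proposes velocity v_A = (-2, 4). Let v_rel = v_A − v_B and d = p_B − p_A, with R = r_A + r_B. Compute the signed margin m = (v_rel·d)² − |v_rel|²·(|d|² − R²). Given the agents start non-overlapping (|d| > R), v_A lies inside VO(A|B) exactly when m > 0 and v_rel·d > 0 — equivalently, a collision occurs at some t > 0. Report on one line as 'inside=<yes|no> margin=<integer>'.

d = (-12, 4),  |d|² = 160;  R = 1+5 = 6,  c = 160−6² = 124
v_rel = (-6, -2),  |v_rel|² = 40;  v_rel·d = (-6)·(-12) + (-2)·(4) = 64
40·t² − 128·t + 124 = 0  ⇒  m = 64² − 40·124 = -864
m = -864 < 0,  v_rel·d = 64 > 0  ⇒  outside

inside=no margin=-864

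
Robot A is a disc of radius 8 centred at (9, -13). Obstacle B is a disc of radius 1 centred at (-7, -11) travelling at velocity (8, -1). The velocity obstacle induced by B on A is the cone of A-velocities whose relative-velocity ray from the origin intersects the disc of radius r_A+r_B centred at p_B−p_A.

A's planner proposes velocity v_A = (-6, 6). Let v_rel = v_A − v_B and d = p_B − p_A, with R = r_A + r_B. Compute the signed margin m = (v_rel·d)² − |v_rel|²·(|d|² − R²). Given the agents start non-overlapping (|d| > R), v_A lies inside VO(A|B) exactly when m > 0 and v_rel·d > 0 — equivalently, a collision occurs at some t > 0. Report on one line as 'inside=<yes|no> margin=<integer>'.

d = (-16, 2),  |d|² = 260;  R = 8+1 = 9,  c = 260−9² = 179
v_rel = (-14, 7),  |v_rel|² = 245;  v_rel·d = (-14)·(-16) + (7)·(2) = 238
245·t² − 476·t + 179 = 0  ⇒  m = 238² − 245·179 = 12789
m = 12789 > 0,  v_rel·d = 238 > 0  ⇒  inside

inside=yes margin=12789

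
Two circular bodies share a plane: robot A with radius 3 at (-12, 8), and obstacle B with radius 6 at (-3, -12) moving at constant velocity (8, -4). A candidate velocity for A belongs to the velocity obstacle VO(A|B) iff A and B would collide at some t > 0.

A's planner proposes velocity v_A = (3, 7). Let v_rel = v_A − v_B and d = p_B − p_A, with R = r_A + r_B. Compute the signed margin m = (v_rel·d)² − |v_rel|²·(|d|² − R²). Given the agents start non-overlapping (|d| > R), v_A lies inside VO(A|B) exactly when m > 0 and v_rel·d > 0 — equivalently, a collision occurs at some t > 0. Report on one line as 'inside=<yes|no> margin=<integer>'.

d = (9, -20),  |d|² = 481;  R = 3+6 = 9,  c = 481−9² = 400
v_rel = (-5, 11),  |v_rel|² = 146;  v_rel·d = (-5)·(9) + (11)·(-20) = -265
146·t² + 530·t + 400 = 0  ⇒  m = (-265)² − 146·400 = 11825
m = 11825 > 0,  v_rel·d = -265 < 0  ⇒  outside

inside=no margin=11825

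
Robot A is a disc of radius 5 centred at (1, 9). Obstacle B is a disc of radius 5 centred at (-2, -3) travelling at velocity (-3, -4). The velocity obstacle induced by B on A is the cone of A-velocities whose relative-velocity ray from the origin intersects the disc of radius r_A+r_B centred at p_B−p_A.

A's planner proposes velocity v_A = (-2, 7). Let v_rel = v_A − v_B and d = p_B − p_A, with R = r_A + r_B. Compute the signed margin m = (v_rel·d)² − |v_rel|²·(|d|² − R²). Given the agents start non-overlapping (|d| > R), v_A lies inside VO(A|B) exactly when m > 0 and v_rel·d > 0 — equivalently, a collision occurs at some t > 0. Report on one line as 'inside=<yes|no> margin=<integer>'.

d = (-3, -12),  |d|² = 153;  R = 5+5 = 10,  c = 153−10² = 53
v_rel = (1, 11),  |v_rel|² = 122;  v_rel·d = (1)·(-3) + (11)·(-12) = -135
122·t² + 270·t + 53 = 0  ⇒  m = (-135)² − 122·53 = 11759
m = 11759 > 0,  v_rel·d = -135 < 0  ⇒  outside

inside=no margin=11759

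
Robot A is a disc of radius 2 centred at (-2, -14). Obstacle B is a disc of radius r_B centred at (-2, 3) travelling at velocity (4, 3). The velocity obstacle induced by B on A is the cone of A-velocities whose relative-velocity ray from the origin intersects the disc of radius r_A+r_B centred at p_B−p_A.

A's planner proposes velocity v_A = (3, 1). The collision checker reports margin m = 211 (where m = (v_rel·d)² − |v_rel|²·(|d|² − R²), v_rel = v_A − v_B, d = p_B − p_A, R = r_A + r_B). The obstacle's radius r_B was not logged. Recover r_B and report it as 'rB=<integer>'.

m = 211
d = (0, 17);  v_rel = (-1, -2),  |v_rel|² = 5
v_rel×d = (-1)·(17) − (-2)·(0) = -17
since m = R²·5 − (-17)²:  R² = (289 + 211) / 5 = 100
R = √100 = 10  ⇒  r_B = 10 − 2 = 8

rB=8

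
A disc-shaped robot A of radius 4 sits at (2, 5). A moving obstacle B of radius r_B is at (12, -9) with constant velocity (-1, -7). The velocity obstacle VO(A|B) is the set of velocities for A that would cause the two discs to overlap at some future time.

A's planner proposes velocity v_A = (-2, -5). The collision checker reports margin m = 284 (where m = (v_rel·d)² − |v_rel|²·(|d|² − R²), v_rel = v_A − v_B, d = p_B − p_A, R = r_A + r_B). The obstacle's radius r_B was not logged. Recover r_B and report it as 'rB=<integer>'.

m = 284
d = (10, -14);  v_rel = (-1, 2),  |v_rel|² = 5
v_rel×d = (-1)·(-14) − (2)·(10) = -6
since m = R²·5 − (-6)²:  R² = (36 + 284) / 5 = 64
R = √64 = 8  ⇒  r_B = 8 − 4 = 4

rB=4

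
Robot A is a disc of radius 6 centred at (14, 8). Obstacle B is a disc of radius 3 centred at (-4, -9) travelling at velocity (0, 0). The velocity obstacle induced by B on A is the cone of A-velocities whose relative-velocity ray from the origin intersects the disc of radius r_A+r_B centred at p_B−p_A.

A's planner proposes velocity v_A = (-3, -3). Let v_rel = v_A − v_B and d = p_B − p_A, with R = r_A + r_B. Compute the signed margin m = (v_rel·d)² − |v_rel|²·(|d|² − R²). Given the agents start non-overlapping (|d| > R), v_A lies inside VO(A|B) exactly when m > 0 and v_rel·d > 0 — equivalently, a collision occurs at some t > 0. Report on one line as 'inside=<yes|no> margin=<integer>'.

d = (-18, -17),  |d|² = 613;  R = 6+3 = 9,  c = 613−9² = 532
v_rel = (-3, -3),  |v_rel|² = 18;  v_rel·d = (-3)·(-18) + (-3)·(-17) = 105
18·t² − 210·t + 532 = 0  ⇒  m = 105² − 18·532 = 1449
m = 1449 > 0,  v_rel·d = 105 > 0  ⇒  inside

inside=yes margin=1449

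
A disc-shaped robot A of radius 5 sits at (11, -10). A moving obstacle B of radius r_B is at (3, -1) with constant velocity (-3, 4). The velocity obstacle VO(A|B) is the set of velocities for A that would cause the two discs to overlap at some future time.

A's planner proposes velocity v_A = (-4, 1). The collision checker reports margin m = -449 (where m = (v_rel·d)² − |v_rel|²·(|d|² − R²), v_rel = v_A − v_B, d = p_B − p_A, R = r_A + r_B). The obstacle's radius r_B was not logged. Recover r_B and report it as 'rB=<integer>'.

m = -449
d = (-8, 9);  v_rel = (-1, -3),  |v_rel|² = 10
v_rel×d = (-1)·(9) − (-3)·(-8) = -33
since m = R²·10 − (-33)²:  R² = (1089 + -449) / 10 = 64
R = √64 = 8  ⇒  r_B = 8 − 5 = 3

rB=3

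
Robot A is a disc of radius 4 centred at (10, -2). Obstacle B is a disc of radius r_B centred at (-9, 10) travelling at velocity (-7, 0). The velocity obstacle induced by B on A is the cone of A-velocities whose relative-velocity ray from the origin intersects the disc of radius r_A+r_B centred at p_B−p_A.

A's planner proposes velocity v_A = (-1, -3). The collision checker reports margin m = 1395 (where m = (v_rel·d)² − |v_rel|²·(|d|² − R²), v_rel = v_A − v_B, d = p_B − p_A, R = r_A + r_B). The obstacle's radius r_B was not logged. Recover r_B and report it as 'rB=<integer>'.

m = 1395
d = (-19, 12);  v_rel = (6, -3),  |v_rel|² = 45
v_rel×d = (6)·(12) − (-3)·(-19) = 15
since m = R²·45 − 15²:  R² = (225 + 1395) / 45 = 36
R = √36 = 6  ⇒  r_B = 6 − 4 = 2

rB=2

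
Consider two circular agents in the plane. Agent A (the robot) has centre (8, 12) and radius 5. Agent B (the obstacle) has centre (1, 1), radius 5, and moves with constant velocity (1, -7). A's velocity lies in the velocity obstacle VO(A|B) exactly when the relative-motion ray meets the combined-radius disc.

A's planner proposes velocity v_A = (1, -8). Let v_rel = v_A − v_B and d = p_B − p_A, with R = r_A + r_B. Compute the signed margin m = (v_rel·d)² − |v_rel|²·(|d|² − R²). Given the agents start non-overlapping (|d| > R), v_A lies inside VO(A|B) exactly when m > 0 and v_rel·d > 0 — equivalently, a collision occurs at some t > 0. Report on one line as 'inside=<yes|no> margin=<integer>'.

d = (-7, -11),  |d|² = 170;  R = 5+5 = 10,  c = 170−10² = 70
v_rel = (0, -1),  |v_rel|² = 1;  v_rel·d = (0)·(-7) + (-1)·(-11) = 11
1·t² − 22·t + 70 = 0  ⇒  m = 11² − 1·70 = 51
m = 51 > 0,  v_rel·d = 11 > 0  ⇒  inside

inside=yes margin=51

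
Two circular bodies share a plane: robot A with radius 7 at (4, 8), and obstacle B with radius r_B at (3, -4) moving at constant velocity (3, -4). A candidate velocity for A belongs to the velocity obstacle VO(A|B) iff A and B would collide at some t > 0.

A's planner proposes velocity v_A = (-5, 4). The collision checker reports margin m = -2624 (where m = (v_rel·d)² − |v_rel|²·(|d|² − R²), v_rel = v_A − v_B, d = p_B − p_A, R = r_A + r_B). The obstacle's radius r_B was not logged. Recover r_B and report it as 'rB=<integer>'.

m = -2624
d = (-1, -12);  v_rel = (-8, 8),  |v_rel|² = 128
v_rel×d = (-8)·(-12) − (8)·(-1) = 104
since m = R²·128 − 104²:  R² = (10816 + -2624) / 128 = 64
R = √64 = 8  ⇒  r_B = 8 − 7 = 1

rB=1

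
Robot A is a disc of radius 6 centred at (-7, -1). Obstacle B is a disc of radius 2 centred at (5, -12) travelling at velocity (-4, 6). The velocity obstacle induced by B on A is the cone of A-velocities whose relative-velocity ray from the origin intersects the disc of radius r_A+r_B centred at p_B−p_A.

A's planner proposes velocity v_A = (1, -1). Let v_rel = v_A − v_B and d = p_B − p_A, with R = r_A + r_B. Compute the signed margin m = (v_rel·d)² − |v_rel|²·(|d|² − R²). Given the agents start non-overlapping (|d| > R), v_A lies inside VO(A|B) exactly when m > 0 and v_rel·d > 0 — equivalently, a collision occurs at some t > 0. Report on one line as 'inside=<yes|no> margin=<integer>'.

d = (12, -11),  |d|² = 265;  R = 6+2 = 8,  c = 265−8² = 201
v_rel = (5, -7),  |v_rel|² = 74;  v_rel·d = (5)·(12) + (-7)·(-11) = 137
74·t² − 274·t + 201 = 0  ⇒  m = 137² − 74·201 = 3895
m = 3895 > 0,  v_rel·d = 137 > 0  ⇒  inside

inside=yes margin=3895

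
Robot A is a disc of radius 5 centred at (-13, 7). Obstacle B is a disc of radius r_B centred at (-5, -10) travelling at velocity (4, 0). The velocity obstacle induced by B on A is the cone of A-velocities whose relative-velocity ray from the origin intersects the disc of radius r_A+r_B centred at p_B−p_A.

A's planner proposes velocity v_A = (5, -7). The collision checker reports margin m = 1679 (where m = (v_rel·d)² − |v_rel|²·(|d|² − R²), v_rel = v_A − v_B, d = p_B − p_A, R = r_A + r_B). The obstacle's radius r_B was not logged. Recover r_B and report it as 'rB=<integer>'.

m = 1679
d = (8, -17);  v_rel = (1, -7),  |v_rel|² = 50
v_rel×d = (1)·(-17) − (-7)·(8) = 39
since m = R²·50 − 39²:  R² = (1521 + 1679) / 50 = 64
R = √64 = 8  ⇒  r_B = 8 − 5 = 3

rB=3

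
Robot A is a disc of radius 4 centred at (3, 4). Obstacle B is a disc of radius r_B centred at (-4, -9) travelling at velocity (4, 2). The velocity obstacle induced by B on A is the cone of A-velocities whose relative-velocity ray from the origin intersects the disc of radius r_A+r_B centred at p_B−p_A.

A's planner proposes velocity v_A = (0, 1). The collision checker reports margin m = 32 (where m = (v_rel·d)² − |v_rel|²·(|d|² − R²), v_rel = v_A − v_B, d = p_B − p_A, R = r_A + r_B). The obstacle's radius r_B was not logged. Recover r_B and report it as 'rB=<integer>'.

m = 32
d = (-7, -13);  v_rel = (-4, -1),  |v_rel|² = 17
v_rel×d = (-4)·(-13) − (-1)·(-7) = 45
since m = R²·17 − 45²:  R² = (2025 + 32) / 17 = 121
R = √121 = 11  ⇒  r_B = 11 − 4 = 7

rB=7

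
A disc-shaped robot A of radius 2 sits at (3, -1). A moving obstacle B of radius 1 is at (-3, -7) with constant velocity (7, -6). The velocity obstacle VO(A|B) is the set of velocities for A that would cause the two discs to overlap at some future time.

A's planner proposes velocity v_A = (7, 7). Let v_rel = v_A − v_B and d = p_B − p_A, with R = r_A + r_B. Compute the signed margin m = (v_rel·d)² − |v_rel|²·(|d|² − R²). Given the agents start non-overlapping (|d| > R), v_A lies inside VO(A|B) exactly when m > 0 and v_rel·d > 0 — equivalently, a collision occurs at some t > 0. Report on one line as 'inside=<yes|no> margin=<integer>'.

d = (-6, -6),  |d|² = 72;  R = 2+1 = 3,  c = 72−3² = 63
v_rel = (0, 13),  |v_rel|² = 169;  v_rel·d = (0)·(-6) + (13)·(-6) = -78
169·t² + 156·t + 63 = 0  ⇒  m = (-78)² − 169·63 = -4563
m = -4563 < 0,  v_rel·d = -78 < 0  ⇒  outside

inside=no margin=-4563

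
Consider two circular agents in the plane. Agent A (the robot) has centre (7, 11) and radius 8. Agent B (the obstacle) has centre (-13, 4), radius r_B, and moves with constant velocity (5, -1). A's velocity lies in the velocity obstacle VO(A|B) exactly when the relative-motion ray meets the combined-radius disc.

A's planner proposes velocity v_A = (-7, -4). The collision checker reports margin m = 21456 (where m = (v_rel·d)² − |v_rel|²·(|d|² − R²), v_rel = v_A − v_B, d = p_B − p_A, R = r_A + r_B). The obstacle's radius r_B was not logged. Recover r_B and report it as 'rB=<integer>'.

m = 21456
d = (-20, -7);  v_rel = (-12, -3),  |v_rel|² = 153
v_rel×d = (-12)·(-7) − (-3)·(-20) = 24
since m = R²·153 − 24²:  R² = (576 + 21456) / 153 = 144
R = √144 = 12  ⇒  r_B = 12 − 8 = 4

rB=4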